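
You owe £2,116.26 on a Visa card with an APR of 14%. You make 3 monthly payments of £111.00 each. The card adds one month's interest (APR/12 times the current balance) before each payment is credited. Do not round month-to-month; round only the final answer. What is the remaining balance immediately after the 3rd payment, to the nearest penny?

Monthly rate r = 14%/12 = 1.16667% = 0.0116667.
Each month: B ← B·(1+r) − £111.00.
Month 1: interest £24.69; balance after payment £2,029.95.
Month 2: interest £23.68; balance after payment £1,942.63.
Month 3: interest £22.66; balance after payment £1,854.30.

£1,854.30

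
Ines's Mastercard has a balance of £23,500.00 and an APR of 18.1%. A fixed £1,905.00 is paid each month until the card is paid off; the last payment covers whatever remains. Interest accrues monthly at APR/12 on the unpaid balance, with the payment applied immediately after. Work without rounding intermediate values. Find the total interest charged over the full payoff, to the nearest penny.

Monthly rate r = 18.1%/12 = 1.50833% = 0.0150833.
Payoff takes n = ⌈−ln(1 − rB₀/P)/ln(1+r)⌉ = ⌈13.752⌉ = 14 payments; the last is £1,435.27.
Total paid = 13·£1,905.00 + £1,435.27 = £26,200.27.
Total interest = total paid − principal = £26,200.27 − £23,500.00 = £2,700.27.

£2,700.27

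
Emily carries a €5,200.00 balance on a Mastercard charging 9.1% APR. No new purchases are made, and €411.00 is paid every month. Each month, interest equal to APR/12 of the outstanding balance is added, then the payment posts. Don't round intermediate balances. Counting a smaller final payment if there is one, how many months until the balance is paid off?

14 payments

Monthly rate r = 9.1%/12 = 0.758333% = 0.00758333.
Recurrence: B ← B·(1+r) − €411.00.
Month 1: interest €39.43; balance after payment €4,828.43.
Month 2: interest €36.62; balance after payment €4,454.05.
Closed form: n = −ln(1 − rB₀/P)/ln(1+r) = −ln(0.90406)/ln(1.00758) ≈ 13.351, so the balance reaches zero during payment 14.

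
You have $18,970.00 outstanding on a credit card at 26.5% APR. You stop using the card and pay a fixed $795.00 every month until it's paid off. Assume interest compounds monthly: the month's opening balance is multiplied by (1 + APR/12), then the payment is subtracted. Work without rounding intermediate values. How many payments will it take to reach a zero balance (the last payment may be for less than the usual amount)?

Monthly rate r = 26.5%/12 = 2.20833% = 0.0220833.
Recurrence: B ← B·(1+r) − $795.00.
Month 1: interest $418.92; balance after payment $18,593.92.
Month 2: interest $410.62; balance after payment $18,209.54.
Closed form: n = −ln(1 − rB₀/P)/ln(1+r) = −ln(0.47306)/ln(1.02208) ≈ 34.269, so the balance reaches zero during payment 35.

35 payments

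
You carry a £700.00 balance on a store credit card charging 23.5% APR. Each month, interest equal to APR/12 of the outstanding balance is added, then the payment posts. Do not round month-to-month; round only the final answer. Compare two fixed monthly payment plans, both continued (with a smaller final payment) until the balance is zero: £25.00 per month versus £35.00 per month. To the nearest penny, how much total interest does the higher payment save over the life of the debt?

£127.50

Monthly rate r = 23.5%/12 = 1.95833% = 0.0195833.
At £25.00/mo: n = ⌈−ln(1 − rB₀/P)/ln(1+r)⌉ = 41 payments (last £24.56); total interest = total paid − £700.00 = £324.56.
At £35.00/mo: 26 payments (last £22.06); total interest £197.06.
Interest saved = £324.56 − £197.06 = £127.50.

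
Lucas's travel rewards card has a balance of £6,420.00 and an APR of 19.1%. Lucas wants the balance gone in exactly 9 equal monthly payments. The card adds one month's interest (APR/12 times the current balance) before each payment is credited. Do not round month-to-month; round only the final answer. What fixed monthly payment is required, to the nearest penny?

Monthly rate r = 19.1%/12 = 1.59167% = 0.0159167.
Level-payment amortization: P = B₀·r / (1 − (1+r)^(−n)) = 6420.00·0.0159167 / (1 − 1.01592^(−9)).
Denominator 1 − (1+r)^(−9) = 0.13248452.
P = 102.185 / 0.13248452 ≈ 771.30.

£771.30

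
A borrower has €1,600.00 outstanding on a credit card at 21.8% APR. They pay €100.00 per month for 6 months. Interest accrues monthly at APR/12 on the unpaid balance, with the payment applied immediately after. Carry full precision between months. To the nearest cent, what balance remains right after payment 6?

€1,154.60

Monthly rate r = 21.8%/12 = 1.81667% = 0.0181667.
Each month: B ← B·(1+r) − €100.00.
Month 1: interest €29.07; balance after payment €1,529.07.
Month 2: interest €27.78; balance after payment €1,456.84.
Month 3: interest €26.47; balance after payment €1,383.31.
Month 4: interest €25.13; balance after payment €1,308.44.
Month 5: interest €23.77; balance after payment €1,232.21.
Month 6: interest €22.39; balance after payment €1,154.60.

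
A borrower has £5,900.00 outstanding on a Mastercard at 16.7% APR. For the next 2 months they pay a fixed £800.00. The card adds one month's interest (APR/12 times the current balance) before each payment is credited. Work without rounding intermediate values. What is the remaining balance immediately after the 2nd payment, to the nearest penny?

£4,454.23

Monthly rate r = 16.7%/12 = 1.39167% = 0.0139167.
Each month: B ← B·(1+r) − £800.00.
Month 1: interest £82.11; balance after payment £5,182.11.
Month 2: interest £72.12; balance after payment £4,454.23.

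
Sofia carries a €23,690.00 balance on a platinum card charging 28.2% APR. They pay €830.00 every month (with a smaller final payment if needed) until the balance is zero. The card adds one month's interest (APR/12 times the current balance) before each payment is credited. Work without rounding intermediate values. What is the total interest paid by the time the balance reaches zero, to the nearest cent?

€16,007.04

Monthly rate r = 28.2%/12 = 2.35% = 0.0235.
Payoff takes n = ⌈−ln(1 − rB₀/P)/ln(1+r)⌉ = ⌈47.826⌉ = 48 payments; the last is €687.04.
Total paid = 47·€830.00 + €687.04 = €39,697.04.
Total interest = total paid − principal = €39,697.04 − €23,690.00 = €16,007.04.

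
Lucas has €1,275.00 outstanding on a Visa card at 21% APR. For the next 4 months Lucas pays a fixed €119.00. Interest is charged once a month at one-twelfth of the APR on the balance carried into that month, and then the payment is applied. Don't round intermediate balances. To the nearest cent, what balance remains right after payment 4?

Monthly rate r = 21%/12 = 1.75% = 0.0175.
Each month: B ← B·(1+r) − €119.00.
Month 1: interest €22.31; balance after payment €1,178.31.
Month 2: interest €20.62; balance after payment €1,079.93.
Month 3: interest €18.90; balance after payment €979.83.
Month 4: interest €17.15; balance after payment €877.98.

€877.98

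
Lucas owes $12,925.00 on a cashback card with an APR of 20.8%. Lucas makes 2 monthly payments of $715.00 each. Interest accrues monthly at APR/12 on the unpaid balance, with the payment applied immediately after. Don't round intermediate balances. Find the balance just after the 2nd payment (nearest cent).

Monthly rate r = 20.8%/12 = 1.73333% = 0.0173333.
Each month: B ← B·(1+r) − $715.00.
Month 1: interest $224.03; balance after payment $12,434.03.
Month 2: interest $215.52; balance after payment $11,934.56.

$11,934.56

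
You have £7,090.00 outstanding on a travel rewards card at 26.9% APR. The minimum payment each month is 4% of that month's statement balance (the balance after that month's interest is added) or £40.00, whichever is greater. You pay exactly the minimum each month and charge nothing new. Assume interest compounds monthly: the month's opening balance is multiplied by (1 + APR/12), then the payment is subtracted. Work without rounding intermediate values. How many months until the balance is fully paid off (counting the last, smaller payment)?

143 months

Monthly rate r = 26.9%/12 = 2.24167% = 0.0224167.
While 4% of the post-interest balance exceeds £40.00, each month B ← (B·(1+r))·(1 − 0.04), i.e. B shrinks by the factor (1+r)·0.96 = 0.98152.
This holds for months 1–107. Entering month 108 the balance is £963.51; 4% of the post-interest balance is now below £40.00, so the flat £40.00 minimum applies from here.
From month 108 a fixed £40.00 at rate r clears £963.51 in 36 more payments. Total: 107 + 36 = 143 months.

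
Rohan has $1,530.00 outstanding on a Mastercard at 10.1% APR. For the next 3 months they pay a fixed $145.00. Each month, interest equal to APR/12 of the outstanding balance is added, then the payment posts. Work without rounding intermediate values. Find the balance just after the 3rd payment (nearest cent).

Monthly rate r = 10.1%/12 = 0.841667% = 0.00841667.
Each month: B ← B·(1+r) − $145.00.
Month 1: interest $12.88; balance after payment $1,397.88.
Month 2: interest $11.77; balance after payment $1,264.64.
Month 3: interest $10.64; balance after payment $1,130.29.

$1,130.29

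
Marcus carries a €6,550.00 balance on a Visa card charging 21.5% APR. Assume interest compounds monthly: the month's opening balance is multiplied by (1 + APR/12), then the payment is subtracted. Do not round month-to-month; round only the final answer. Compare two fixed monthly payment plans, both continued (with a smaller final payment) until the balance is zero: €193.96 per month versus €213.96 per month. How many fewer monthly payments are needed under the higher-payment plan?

Monthly rate r = 21.5%/12 = 1.79167% = 0.0179167.
At €193.96/mo: n = ⌈−ln(1 − rB₀/P)/ln(1+r)⌉ = 53 payments (last €61.10); total interest = total paid − €6,550.00 = €3,597.02.
At €213.96/mo: 45 payments (last €166.55); total interest €3,030.79.
Payments saved = 53 − 45 = 8.

8 fewer payments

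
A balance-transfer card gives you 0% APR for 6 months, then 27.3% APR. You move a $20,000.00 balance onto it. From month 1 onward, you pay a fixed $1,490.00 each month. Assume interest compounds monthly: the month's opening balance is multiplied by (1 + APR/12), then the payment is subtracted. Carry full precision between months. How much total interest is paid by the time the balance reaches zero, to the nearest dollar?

$1,195

Promo months 1–6 at r₀ = 0%/12 = 0; months 7+ at r₁ = 27.3%/12 = 0.02275.
After month 6 (no interest yet): B = $20,000.00 − 6·$1,490.00 = $11,060.00.
Then at r₁ with $1,490.00/mo: n₂ = −ln(1 − r₁·B/P)/ln(1+r₁) ≈ 8.22 → 9 more payments.
Total paid = 14·$1,490.00 + $334.58 = $21,194.58; interest = $21,194.58 − $20,000.00 = $1,194.58.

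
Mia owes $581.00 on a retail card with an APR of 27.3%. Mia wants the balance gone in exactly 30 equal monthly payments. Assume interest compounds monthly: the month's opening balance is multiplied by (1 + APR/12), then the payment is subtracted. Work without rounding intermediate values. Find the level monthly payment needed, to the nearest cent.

$26.93

Monthly rate r = 27.3%/12 = 2.275% = 0.02275.
Level-payment amortization: P = B₀·r / (1 − (1+r)^(−n)) = 581.00·0.02275 / (1 − 1.02275^(−30)).
Denominator 1 − (1+r)^(−30) = 0.490768389.
P = 13.2177 / 0.490768389 ≈ 26.93.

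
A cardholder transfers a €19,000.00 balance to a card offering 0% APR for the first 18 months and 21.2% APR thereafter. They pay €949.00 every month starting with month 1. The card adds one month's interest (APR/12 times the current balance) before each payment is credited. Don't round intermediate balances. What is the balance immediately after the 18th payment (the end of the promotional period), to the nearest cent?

€1,918.00

Promo months 1–18 at r₀ = 0%/12 = 0; months 19+ at r₁ = 21.2%/12 = 0.0176667.
After month 18 (no interest yet): B = €19,000.00 − 18·€949.00 = €1,918.00.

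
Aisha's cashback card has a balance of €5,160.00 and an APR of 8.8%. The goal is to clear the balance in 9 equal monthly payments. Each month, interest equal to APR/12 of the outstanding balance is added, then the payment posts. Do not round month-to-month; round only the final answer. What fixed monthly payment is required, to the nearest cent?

Monthly rate r = 8.8%/12 = 0.733333% = 0.00733333.
Level-payment amortization: P = B₀·r / (1 − (1+r)^(−n)) = 5160.00·0.00733333 / (1 − 1.00733^(−9)).
Denominator 1 − (1+r)^(−9) = 0.0636436664.
P = 37.84 / 0.0636436664 ≈ 594.56.

€594.56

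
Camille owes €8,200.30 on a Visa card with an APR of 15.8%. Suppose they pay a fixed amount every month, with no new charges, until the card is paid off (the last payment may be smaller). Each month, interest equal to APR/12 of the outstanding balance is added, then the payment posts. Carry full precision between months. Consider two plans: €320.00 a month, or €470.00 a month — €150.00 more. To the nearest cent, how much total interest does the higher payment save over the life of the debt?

€691.27

Monthly rate r = 15.8%/12 = 1.31667% = 0.0131667.
At €320.00/mo: n = ⌈−ln(1 − rB₀/P)/ln(1+r)⌉ = 32 payments (last €149.58); total interest = total paid − €8,200.30 = €1,869.28.
At €470.00/mo: 20 payments (last €448.31); total interest €1,178.01.
Interest saved = €1,869.28 − €1,178.01 = €691.27.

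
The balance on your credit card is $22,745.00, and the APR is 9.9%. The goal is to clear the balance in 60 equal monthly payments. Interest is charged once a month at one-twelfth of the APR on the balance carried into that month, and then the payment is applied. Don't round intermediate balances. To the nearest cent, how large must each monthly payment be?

$482.15

Monthly rate r = 9.9%/12 = 0.825% = 0.00825.
Level-payment amortization: P = B₀·r / (1 − (1+r)^(−n)) = 22745.00·0.00825 / (1 − 1.00825^(−60)).
Denominator 1 − (1+r)^(−60) = 0.389189971.
P = 187.646 / 0.389189971 ≈ 482.15.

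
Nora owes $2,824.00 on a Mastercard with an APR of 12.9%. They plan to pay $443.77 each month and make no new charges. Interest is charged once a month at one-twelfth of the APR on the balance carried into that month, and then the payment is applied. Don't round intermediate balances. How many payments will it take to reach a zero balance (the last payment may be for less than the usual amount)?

Monthly rate r = 12.9%/12 = 1.075% = 0.01075.
Recurrence: B ← B·(1+r) − $443.77.
Month 1: interest $30.36; balance after payment $2,410.59.
Month 2: interest $25.91; balance after payment $1,992.73.
Closed form: n = −ln(1 − rB₀/P)/ln(1+r) = −ln(0.93159)/ln(1.01075) ≈ 6.627, so the balance reaches zero during payment 7.

7 months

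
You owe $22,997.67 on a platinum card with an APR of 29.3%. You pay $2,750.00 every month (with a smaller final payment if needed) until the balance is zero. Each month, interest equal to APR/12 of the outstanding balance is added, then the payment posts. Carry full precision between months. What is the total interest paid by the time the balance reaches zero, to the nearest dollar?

$3,047

Monthly rate r = 29.3%/12 = 2.44167% = 0.0244167.
Payoff takes n = ⌈−ln(1 − rB₀/P)/ln(1+r)⌉ = ⌈9.468⌉ = 10 payments; the last is $1,294.89.
Total paid = 9·$2,750.00 + $1,294.89 = $26,044.89.
Total interest = total paid − principal = $26,044.89 − $22,997.67 = $3,047.22.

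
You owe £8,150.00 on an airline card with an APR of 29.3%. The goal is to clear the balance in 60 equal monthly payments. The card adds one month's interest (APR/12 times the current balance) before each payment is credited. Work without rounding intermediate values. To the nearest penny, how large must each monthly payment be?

£260.19

Monthly rate r = 29.3%/12 = 2.44167% = 0.0244167.
Level-payment amortization: P = B₀·r / (1 − (1+r)^(−n)) = 8150.00·0.0244167 / (1 − 1.02442^(−60)).
Denominator 1 − (1+r)^(−60) = 0.764819199.
P = 198.996 / 0.764819199 ≈ 260.19.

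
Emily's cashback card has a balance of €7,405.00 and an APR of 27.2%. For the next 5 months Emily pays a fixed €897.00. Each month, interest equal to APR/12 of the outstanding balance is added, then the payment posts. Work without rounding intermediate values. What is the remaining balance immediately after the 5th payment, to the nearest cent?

€3,590.17

Monthly rate r = 27.2%/12 = 2.26667% = 0.0226667.
Each month: B ← B·(1+r) − €897.00.
Month 1: interest €167.85; balance after payment €6,675.85.
Month 2: interest €151.32; balance after payment €5,930.17.
Month 3: interest €134.42; balance after payment €5,167.58.
Month 4: interest €117.13; balance after payment €4,387.71.
Month 5: interest €99.45; balance after payment €3,590.17.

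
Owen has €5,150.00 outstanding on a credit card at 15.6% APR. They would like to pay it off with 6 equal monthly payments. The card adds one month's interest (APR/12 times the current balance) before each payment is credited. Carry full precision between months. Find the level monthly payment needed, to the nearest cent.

Monthly rate r = 15.6%/12 = 1.3% = 0.013.
Level-payment amortization: P = B₀·r / (1 − (1+r)^(−n)) = 5150.00·0.013 / (1 − 1.013^(−6)).
Denominator 1 − (1+r)^(−6) = 0.0745705247.
P = 66.95 / 0.0745705247 ≈ 897.81.

€897.81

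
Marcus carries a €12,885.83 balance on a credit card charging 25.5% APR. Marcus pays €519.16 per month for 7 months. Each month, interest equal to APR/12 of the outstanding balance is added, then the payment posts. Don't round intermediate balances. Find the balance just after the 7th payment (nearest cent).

Monthly rate r = 25.5%/12 = 2.125% = 0.02125.
Each month: B ← B·(1+r) − €519.16.
Month 1: interest €273.82; balance after payment €12,640.49.
Month 2: interest €268.61; balance after payment €12,389.94.
Month 3: interest €263.29; balance after payment €12,134.07.
Month 4: interest €257.85; balance after payment €11,872.76.
Month 5: interest €252.30; balance after payment €11,605.90.
Month 6: interest €246.63; balance after payment €11,333.36.
Month 7: interest €240.83; balance after payment €11,055.04.

€11,055.04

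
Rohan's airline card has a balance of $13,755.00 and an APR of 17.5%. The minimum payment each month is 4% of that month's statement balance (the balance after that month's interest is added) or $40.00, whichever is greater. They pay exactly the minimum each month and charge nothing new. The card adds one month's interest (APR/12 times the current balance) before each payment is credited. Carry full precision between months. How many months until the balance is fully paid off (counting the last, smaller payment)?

Monthly rate r = 17.5%/12 = 1.45833% = 0.0145833.
While 4% of the post-interest balance exceeds $40.00, each month B ← (B·(1+r))·(1 − 0.04), i.e. B shrinks by the factor (1+r)·0.96 = 0.974.
This holds for months 1–101. Entering month 102 the balance is $961.42; 4% of the post-interest balance is now below $40.00, so the flat $40.00 minimum applies from here.
From month 102 a fixed $40.00 at rate r clears $961.42 in 30 more payments. Total: 101 + 30 = 131 months.

131 months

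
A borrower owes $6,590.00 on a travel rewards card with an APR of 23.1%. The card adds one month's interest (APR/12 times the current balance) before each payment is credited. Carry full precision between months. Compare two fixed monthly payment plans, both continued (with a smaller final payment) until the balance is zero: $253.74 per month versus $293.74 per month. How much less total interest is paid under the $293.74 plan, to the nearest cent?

Monthly rate r = 23.1%/12 = 1.925% = 0.01925.
At $253.74/mo: n = ⌈−ln(1 − rB₀/P)/ln(1+r)⌉ = 37 payments (last $88.84); total interest = total paid − $6,590.00 = $2,633.48.
At $293.74/mo: 30 payments (last $192.59); total interest $2,121.05.
Interest saved = $2,633.48 − $2,121.05 = $512.43.

$512.43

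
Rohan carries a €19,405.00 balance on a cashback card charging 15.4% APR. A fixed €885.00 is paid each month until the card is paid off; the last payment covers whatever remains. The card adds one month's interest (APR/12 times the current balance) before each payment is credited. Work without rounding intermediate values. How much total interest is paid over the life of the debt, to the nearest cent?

Monthly rate r = 15.4%/12 = 1.28333% = 0.0128333.
Payoff takes n = ⌈−ln(1 − rB₀/P)/ln(1+r)⌉ = ⌈25.913⌉ = 26 payments; the last is €808.67.
Total paid = 25·€885.00 + €808.67 = €22,933.67.
Total interest = total paid − principal = €22,933.67 − €19,405.00 = €3,528.67.

€3,528.67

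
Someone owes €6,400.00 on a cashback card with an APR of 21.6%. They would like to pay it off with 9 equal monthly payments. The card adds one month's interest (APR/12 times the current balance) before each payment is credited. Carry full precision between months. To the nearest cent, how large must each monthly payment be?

Monthly rate r = 21.6%/12 = 1.8% = 0.018.
Level-payment amortization: P = B₀·r / (1 − (1+r)^(−n)) = 6400.00·0.018 / (1 − 1.018^(−9)).
Denominator 1 − (1+r)^(−9) = 0.14833265.
P = 115.2 / 0.14833265 ≈ 776.63.

€776.63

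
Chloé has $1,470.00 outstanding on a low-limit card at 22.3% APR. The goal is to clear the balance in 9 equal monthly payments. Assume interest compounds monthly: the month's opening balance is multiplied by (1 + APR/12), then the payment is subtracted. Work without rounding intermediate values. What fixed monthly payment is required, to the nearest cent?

$178.88

Monthly rate r = 22.3%/12 = 1.85833% = 0.0185833.
Level-payment amortization: P = B₀·r / (1 − (1+r)^(−n)) = 1470.00·0.0185833 / (1 − 1.01858^(−9)).
Denominator 1 − (1+r)^(−9) = 0.152712287.
P = 27.3175 / 0.152712287 ≈ 178.88.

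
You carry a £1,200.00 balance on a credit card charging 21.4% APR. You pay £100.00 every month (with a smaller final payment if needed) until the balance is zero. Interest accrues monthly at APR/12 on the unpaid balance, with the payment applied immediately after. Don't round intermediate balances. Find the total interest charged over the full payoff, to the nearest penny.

£162.48

Monthly rate r = 21.4%/12 = 1.78333% = 0.0178333.
Payoff takes n = ⌈−ln(1 − rB₀/P)/ln(1+r)⌉ = ⌈13.623⌉ = 14 payments; the last is £62.48.
Total paid = 13·£100.00 + £62.48 = £1,362.48.
Total interest = total paid − principal = £1,362.48 − £1,200.00 = £162.48.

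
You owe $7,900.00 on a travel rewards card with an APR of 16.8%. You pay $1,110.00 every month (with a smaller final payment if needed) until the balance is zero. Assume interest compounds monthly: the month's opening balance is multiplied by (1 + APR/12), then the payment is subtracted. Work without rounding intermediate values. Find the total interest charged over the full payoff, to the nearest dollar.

$482

Monthly rate r = 16.8%/12 = 1.4% = 0.014.
Payoff takes n = ⌈−ln(1 − rB₀/P)/ln(1+r)⌉ = ⌈7.550⌉ = 8 payments; the last is $611.87.
Total paid = 7·$1,110.00 + $611.87 = $8,381.87.
Total interest = total paid − principal = $8,381.87 − $7,900.00 = $481.87.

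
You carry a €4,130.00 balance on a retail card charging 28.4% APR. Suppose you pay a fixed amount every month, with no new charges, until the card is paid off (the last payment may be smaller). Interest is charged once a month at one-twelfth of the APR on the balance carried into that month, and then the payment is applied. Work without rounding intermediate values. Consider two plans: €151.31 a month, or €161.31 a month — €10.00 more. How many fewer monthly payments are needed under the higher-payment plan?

Monthly rate r = 28.4%/12 = 2.36667% = 0.0236667.
At €151.31/mo: n = ⌈−ln(1 − rB₀/P)/ln(1+r)⌉ = 45 payments (last €59.95); total interest = total paid − €4,130.00 = €2,587.59.
At €161.31/mo: 40 payments (last €131.26); total interest €2,292.35.
Payments saved = 45 − 40 = 5.

5 fewer payments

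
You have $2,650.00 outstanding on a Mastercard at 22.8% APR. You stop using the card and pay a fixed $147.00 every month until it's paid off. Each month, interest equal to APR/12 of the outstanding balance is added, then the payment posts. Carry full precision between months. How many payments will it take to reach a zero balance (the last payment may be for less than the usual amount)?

23 payments

Monthly rate r = 22.8%/12 = 1.9% = 0.019.
Recurrence: B ← B·(1+r) − $147.00.
Month 1: interest $50.35; balance after payment $2,553.35.
Month 2: interest $48.51; balance after payment $2,454.86.
Closed form: n = −ln(1 − rB₀/P)/ln(1+r) = −ln(0.65748)/ln(1.019) ≈ 22.279, so the balance reaches zero during payment 23.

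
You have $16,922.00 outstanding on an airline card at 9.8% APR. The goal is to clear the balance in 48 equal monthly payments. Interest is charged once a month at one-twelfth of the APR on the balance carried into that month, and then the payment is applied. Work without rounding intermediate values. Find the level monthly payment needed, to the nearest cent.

$427.56

Monthly rate r = 9.8%/12 = 0.816667% = 0.00816667.
Level-payment amortization: P = B₀·r / (1 − (1+r)^(−n)) = 16922.00·0.00816667 / (1 − 1.00817^(−48)).
Denominator 1 − (1+r)^(−48) = 0.323219305.
P = 138.196 / 0.323219305 ≈ 427.56.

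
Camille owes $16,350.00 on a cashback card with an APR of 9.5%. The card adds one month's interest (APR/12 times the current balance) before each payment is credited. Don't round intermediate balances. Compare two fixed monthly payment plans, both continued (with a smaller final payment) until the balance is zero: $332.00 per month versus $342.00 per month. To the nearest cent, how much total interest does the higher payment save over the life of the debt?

$176.30

Monthly rate r = 9.5%/12 = 0.791667% = 0.00791667.
At $332.00/mo: n = ⌈−ln(1 − rB₀/P)/ln(1+r)⌉ = 63 payments (last $218.63); total interest = total paid − $16,350.00 = $4,452.63.
At $342.00/mo: 61 payments (last $106.33); total interest $4,276.33.
Interest saved = $4,452.63 − $4,276.33 = $176.30.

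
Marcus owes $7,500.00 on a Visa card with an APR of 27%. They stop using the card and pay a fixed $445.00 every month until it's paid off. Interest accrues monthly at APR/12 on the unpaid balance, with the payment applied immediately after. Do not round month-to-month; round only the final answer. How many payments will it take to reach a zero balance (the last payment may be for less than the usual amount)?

22 payments

Monthly rate r = 27%/12 = 2.25% = 0.0225.
Recurrence: B ← B·(1+r) − $445.00.
Month 1: interest $168.75; balance after payment $7,223.75.
Month 2: interest $162.53; balance after payment $6,941.28.
Closed form: n = −ln(1 − rB₀/P)/ln(1+r) = −ln(0.62079)/ln(1.0225) ≈ 21.427, so the balance reaches zero during payment 22.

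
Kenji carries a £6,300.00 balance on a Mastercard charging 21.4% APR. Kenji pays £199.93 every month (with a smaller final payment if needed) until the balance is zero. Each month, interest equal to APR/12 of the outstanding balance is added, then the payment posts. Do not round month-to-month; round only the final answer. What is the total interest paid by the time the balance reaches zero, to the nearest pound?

£3,036

Monthly rate r = 21.4%/12 = 1.78333% = 0.0178333.
Payoff takes n = ⌈−ln(1 − rB₀/P)/ln(1+r)⌉ = ⌈46.696⌉ = 47 payments; the last is £139.61.
Total paid = 46·£199.93 + £139.61 = £9,336.39.
Total interest = total paid − principal = £9,336.39 − £6,300.00 = £3,036.39.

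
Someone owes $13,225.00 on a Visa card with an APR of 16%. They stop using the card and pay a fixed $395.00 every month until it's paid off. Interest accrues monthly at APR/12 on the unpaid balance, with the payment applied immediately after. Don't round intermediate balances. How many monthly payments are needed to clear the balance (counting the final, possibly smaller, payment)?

45 payments

Monthly rate r = 16%/12 = 1.33333% = 0.0133333.
Recurrence: B ← B·(1+r) − $395.00.
Month 1: interest $176.33; balance after payment $13,006.33.
Month 2: interest $173.42; balance after payment $12,784.75.
Closed form: n = −ln(1 − rB₀/P)/ln(1+r) = −ln(0.55359)/ln(1.01333) ≈ 44.645, so the balance reaches zero during payment 45.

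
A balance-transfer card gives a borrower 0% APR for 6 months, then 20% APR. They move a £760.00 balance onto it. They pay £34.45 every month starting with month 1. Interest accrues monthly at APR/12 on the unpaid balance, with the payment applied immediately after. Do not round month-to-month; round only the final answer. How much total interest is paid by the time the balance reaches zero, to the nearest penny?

£96.04

Promo months 1–6 at r₀ = 0%/12 = 0; months 7+ at r₁ = 20%/12 = 0.0166667.
After month 6 (no interest yet): B = £760.00 − 6·£34.45 = £553.30.
Then at r₁ with £34.45/mo: n₂ = −ln(1 − r₁·B/P)/ln(1+r₁) ≈ 18.85 → 19 more payments.
Total paid = 24·£34.45 + £29.24 = £856.04; interest = £856.04 − £760.00 = £96.04.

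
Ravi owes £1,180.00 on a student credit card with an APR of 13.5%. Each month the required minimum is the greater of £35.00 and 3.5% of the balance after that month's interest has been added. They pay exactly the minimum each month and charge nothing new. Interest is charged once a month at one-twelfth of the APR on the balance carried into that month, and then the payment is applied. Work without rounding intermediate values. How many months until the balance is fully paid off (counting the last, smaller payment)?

Monthly rate r = 13.5%/12 = 1.125% = 0.01125.
While 3.5% of the post-interest balance exceeds £35.00, each month B ← (B·(1+r))·(1 − 0.035), i.e. B shrinks by the factor (1+r)·0.965 = 0.97586.
This holds for months 1–8. Entering month 9 the balance is £970.44; 3.5% of the post-interest balance is now below £35.00, so the flat £35.00 minimum applies from here.
From month 9 a fixed £35.00 at rate r clears £970.44 in 34 more payments. Total: 8 + 34 = 42 months.

42 months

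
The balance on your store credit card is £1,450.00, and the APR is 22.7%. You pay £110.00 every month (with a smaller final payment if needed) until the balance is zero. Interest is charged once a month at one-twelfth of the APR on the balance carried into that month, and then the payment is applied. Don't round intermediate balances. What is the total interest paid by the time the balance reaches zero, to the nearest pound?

Monthly rate r = 22.7%/12 = 1.89167% = 0.0189167.
Payoff takes n = ⌈−ln(1 − rB₀/P)/ln(1+r)⌉ = ⌈15.305⌉ = 16 payments; the last is £33.82.
Total paid = 15·£110.00 + £33.82 = £1,683.82.
Total interest = total paid − principal = £1,683.82 − £1,450.00 = £233.82.

£234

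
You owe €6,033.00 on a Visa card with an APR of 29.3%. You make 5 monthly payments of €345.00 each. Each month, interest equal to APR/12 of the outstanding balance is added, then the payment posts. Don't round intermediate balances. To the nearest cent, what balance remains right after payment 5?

€4,995.07

Monthly rate r = 29.3%/12 = 2.44167% = 0.0244167.
Each month: B ← B·(1+r) − €345.00.
Month 1: interest €147.31; balance after payment €5,835.31.
Month 2: interest €142.48; balance after payment €5,632.78.
Month 3: interest €137.53; balance after payment €5,425.32.
Month 4: interest €132.47; balance after payment €5,212.79.
Month 5: interest €127.28; balance after payment €4,995.07.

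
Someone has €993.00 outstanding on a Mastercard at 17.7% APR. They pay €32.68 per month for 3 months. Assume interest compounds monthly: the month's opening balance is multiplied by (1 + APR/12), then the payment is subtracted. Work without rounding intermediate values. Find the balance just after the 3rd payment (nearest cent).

Monthly rate r = 17.7%/12 = 1.475% = 0.01475.
Each month: B ← B·(1+r) − €32.68.
Month 1: interest €14.65; balance after payment €974.97.
Month 2: interest €14.38; balance after payment €956.67.
Month 3: interest €14.11; balance after payment €938.10.

€938.10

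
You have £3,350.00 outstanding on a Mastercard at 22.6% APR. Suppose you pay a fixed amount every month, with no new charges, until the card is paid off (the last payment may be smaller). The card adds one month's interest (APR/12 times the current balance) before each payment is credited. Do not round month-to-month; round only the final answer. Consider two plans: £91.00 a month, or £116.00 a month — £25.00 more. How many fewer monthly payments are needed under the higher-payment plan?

21 fewer payments

Monthly rate r = 22.6%/12 = 1.88333% = 0.0188333.
At £91.00/mo: n = ⌈−ln(1 − rB₀/P)/ln(1+r)⌉ = 64 payments (last £31.74); total interest = total paid − £3,350.00 = £2,414.74.
At £116.00/mo: 43 payments (last £8.69); total interest £1,530.69.
Payments saved = 64 − 43 = 21.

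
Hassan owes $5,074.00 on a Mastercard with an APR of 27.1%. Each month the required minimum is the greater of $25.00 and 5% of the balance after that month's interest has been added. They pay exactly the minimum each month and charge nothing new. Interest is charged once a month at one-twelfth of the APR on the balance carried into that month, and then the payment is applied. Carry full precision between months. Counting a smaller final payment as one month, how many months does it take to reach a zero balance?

Monthly rate r = 27.1%/12 = 2.25833% = 0.0225833.
While 5% of the post-interest balance exceeds $25.00, each month B ← (B·(1+r))·(1 − 0.05), i.e. B shrinks by the factor (1+r)·0.95 = 0.97145.
This holds for months 1–81. Entering month 82 the balance is $485.91; 5% of the post-interest balance is now below $25.00, so the flat $25.00 minimum applies from here.
From month 82 a fixed $25.00 at rate r clears $485.91 in 26 more payments. Total: 81 + 26 = 107 months.

107 months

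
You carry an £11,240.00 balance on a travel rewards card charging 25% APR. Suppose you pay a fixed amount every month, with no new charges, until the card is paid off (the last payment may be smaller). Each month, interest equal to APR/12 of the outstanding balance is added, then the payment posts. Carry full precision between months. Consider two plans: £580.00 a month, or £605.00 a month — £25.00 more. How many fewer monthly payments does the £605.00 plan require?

Monthly rate r = 25%/12 = 2.08333% = 0.0208333.
At £580.00/mo: n = ⌈−ln(1 − rB₀/P)/ln(1+r)⌉ = 26 payments (last £45.12); total interest = total paid − £11,240.00 = £3,305.12.
At £605.00/mo: 24 payments (last £448.13); total interest £3,123.13.
Payments saved = 26 − 24 = 2.

2 fewer payments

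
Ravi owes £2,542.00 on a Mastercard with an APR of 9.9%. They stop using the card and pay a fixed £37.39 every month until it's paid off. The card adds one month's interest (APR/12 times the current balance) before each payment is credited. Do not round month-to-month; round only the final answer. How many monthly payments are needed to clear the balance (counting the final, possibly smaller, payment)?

101 months

Monthly rate r = 9.9%/12 = 0.825% = 0.00825.
Recurrence: B ← B·(1+r) − £37.39.
Month 1: interest £20.97; balance after payment £2,525.58.
Month 2: interest £20.84; balance after payment £2,509.03.
Closed form: n = −ln(1 − rB₀/P)/ln(1+r) = −ln(0.43911)/ln(1.00825) ≈ 100.168, so the balance reaches zero during payment 101.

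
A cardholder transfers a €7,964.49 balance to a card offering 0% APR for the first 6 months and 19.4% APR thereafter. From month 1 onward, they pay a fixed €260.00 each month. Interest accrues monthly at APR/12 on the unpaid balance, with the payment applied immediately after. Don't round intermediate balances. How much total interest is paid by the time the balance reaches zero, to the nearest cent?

€1,829.73

Promo months 1–6 at r₀ = 0%/12 = 0; months 7+ at r₁ = 19.4%/12 = 0.0161667.
After month 6 (no interest yet): B = €7,964.49 − 6·€260.00 = €6,404.49.
Then at r₁ with €260.00/mo: n₂ = −ln(1 − r₁·B/P)/ln(1+r₁) ≈ 31.67 → 32 more payments.
Total paid = 37·€260.00 + €174.22 = €9,794.22; interest = €9,794.22 − €7,964.49 = €1,829.73.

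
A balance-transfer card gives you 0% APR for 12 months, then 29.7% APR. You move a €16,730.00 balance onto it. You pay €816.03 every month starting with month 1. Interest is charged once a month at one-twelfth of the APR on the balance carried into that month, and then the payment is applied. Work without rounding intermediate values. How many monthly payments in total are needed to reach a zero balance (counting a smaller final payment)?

Promo months 1–12 at r₀ = 0%/12 = 0; months 13+ at r₁ = 29.7%/12 = 0.02475.
After month 12 (no interest yet): B = €16,730.00 − 12·€816.03 = €6,937.64.
Then at r₁ with €816.03/mo: n₂ = −ln(1 − r₁·B/P)/ln(1+r₁) ≈ 9.66 → 10 more payments.

22 payments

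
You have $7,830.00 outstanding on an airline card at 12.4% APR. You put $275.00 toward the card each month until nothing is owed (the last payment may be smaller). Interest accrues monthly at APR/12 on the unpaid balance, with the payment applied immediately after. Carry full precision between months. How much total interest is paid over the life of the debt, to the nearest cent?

Monthly rate r = 12.4%/12 = 1.03333% = 0.0103333.
Payoff takes n = ⌈−ln(1 − rB₀/P)/ln(1+r)⌉ = ⌈33.895⌉ = 34 payments; the last is $246.21.
Total paid = 33·$275.00 + $246.21 = $9,321.21.
Total interest = total paid − principal = $9,321.21 − $7,830.00 = $1,491.21.

$1,491.21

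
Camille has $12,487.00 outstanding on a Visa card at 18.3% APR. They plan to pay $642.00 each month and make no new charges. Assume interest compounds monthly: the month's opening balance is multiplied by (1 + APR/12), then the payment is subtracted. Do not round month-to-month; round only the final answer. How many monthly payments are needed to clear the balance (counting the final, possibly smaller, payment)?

Monthly rate r = 18.3%/12 = 1.525% = 0.01525.
Recurrence: B ← B·(1+r) − $642.00.
Month 1: interest $190.43; balance after payment $12,035.43.
Month 2: interest $183.54; balance after payment $11,576.97.
Closed form: n = −ln(1 − rB₀/P)/ln(1+r) = −ln(0.70339)/ln(1.01525) ≈ 23.248, so the balance reaches zero during payment 24.

24 payments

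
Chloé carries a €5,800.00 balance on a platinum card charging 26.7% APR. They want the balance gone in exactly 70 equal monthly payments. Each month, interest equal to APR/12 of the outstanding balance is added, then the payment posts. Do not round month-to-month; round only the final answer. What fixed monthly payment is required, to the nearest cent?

€164.25

Monthly rate r = 26.7%/12 = 2.225% = 0.02225.
Level-payment amortization: P = B₀·r / (1 − (1+r)^(−n)) = 5800.00·0.02225 / (1 − 1.02225^(−70)).
Denominator 1 − (1+r)^(−70) = 0.785710124.
P = 129.05 / 0.785710124 ≈ 164.25.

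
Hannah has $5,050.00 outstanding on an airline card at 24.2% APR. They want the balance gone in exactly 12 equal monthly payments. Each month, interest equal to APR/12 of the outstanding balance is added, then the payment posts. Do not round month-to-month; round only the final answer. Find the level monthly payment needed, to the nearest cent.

$478.01

Monthly rate r = 24.2%/12 = 2.01667% = 0.0201667.
Level-payment amortization: P = B₀·r / (1 − (1+r)^(−n)) = 5050.00·0.0201667 / (1 − 1.02017^(−12)).
Denominator 1 − (1+r)^(−12) = 0.213051249.
P = 101.842 / 0.213051249 ≈ 478.01.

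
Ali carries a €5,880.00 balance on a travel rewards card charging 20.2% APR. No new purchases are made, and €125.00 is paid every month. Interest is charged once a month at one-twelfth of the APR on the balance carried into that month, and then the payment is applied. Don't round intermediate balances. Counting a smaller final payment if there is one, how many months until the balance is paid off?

Monthly rate r = 20.2%/12 = 1.68333% = 0.0168333.
Recurrence: B ← B·(1+r) − €125.00.
Month 1: interest €98.98; balance after payment €5,853.98.
Month 2: interest €98.54; balance after payment €5,827.52.
Closed form: n = −ln(1 − rB₀/P)/ln(1+r) = −ln(0.20816)/ln(1.01683) ≈ 94.017, so the balance reaches zero during payment 95.

95 months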